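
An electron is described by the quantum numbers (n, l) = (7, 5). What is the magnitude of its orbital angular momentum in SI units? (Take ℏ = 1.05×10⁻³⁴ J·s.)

|L| = ℏ√(l(l+1)) = ℏ√(5·6) = √30 ℏ
Numerically, |L| = 5.477 × (1.05×10⁻³⁴ J·s) = 5.75×10⁻³⁴ J·s.

|L| = 5.75×10⁻³⁴ J·s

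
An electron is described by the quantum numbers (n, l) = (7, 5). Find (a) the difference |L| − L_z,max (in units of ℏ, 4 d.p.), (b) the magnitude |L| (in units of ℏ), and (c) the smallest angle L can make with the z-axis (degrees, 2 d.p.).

|L| − L_z,max = (√30 − 5)ℏ ≈ 0.4772ℏ.
|L| = ℏ√(5·6) = √30 ℏ ≈ 5.477ℏ.
cos θ_min = 5/√30, so θ_min ≈ 24.09°.

|L|−L_z,max ≈ 0.4772ℏ; |L| = √30 ℏ ≈ 5.477ℏ; θ_min ≈ 24.09°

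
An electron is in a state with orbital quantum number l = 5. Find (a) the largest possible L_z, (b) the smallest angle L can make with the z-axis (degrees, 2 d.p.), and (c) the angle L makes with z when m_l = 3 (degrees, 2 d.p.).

L_z,max = 5ℏ; θ_min ≈ 24.09°; θ(m_l=3) ≈ 56.79°

L_z,max = lℏ = 5ℏ.
cos θ_min = 5/√30, so θ_min ≈ 24.09°.
For m_l = 3: cos θ = 3/√30, θ ≈ 56.79°.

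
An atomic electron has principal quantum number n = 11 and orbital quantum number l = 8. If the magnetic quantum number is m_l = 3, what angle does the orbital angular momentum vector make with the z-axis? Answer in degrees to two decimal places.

θ ≈ 69.30°

|L| = √(l(l+1)) ℏ = 6√2 ℏ.
L_z = m_l ℏ = 3ℏ.
cos θ = L_z/|L| = 3/√72, so θ ≈ 69.30°.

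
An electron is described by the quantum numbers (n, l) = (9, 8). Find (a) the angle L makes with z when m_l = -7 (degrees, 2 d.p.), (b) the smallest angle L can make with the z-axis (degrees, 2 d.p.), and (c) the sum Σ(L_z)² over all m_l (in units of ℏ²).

For m_l = -7: cos θ = -7/√72, θ ≈ 145.58°.
cos θ_min = 8/√72, so θ_min ≈ 19.47°.
Σ m_l² = 408, so Σ(L_z)² = 408 ℏ².

θ(m_l=-7) ≈ 145.58°; θ_min ≈ 19.47°; Σ(L_z)² = 408 ℏ²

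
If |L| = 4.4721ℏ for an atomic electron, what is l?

l = 4

Since |L|² = l(l+1)ℏ², l(l+1) = 20.
l² + l − 20 = 0 ⇒ l = 4.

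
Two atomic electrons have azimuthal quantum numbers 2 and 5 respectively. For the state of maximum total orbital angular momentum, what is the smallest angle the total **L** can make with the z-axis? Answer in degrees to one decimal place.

The total orbital quantum number L ranges from |l₁ − l₂| to l₁ + l₂ in integer steps.
L ∈ {3, 4, 5, 6, 7}.
The maximum is L = 7, with |L_tot| = ℏ√(7·8) = 2√14 ℏ.
The minimum angle with z is arccos(7/√56) ≈ 20.7°.

θ_min ≈ 20.7°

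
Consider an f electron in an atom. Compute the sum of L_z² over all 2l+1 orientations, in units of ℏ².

The letter f corresponds to l = 3.
m_l ∈ {-3, -2, -1, 0, 1, 2, 3}.
Σ m_l² = l(l+1)(2l+1)/3 = 3·4·7/3 = 28.

Σ(L_z)² = 28 ℏ²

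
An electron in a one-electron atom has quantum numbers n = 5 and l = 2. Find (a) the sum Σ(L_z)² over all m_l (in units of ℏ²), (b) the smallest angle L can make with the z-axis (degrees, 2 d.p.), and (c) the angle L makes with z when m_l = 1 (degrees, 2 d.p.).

Σ m_l² = 10, so Σ(L_z)² = 10 ℏ².
cos θ_min = 2/√6, so θ_min ≈ 35.26°.
For m_l = 1: cos θ = 1/√6, θ ≈ 65.91°.

Σ(L_z)² = 10 ℏ²; θ_min ≈ 35.26°; θ(m_l=1) ≈ 65.91°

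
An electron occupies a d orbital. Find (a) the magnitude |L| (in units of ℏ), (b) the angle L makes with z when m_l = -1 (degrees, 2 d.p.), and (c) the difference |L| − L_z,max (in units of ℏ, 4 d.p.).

A d state has l = 2.
|L| = ℏ√(2·3) = √6 ℏ ≈ 2.449ℏ.
For m_l = -1: cos θ = -1/√6, θ ≈ 114.09°.
|L| − L_z,max = (√6 − 2)ℏ ≈ 0.4495ℏ.

|L| = √6 ℏ ≈ 2.449ℏ; θ(m_l=-1) ≈ 114.09°; |L|−L_z,max ≈ 0.4495ℏ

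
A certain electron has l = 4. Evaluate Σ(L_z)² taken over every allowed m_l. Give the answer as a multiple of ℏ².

m_l runs from −4 to 4, i.e. {-4, -3, -2, -1, 0, 1, 2, 3, 4}.
Σ m_l² = l(l+1)(2l+1)/3 = 4·5·9/3 = 60.

Σ(L_z)² = 60 ℏ²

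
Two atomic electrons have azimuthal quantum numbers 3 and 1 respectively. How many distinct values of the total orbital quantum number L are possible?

3

L runs from |3 − 1| = 2 to 3 + 1 = 4.
So L can be 2, 3, 4.
That is 3 values.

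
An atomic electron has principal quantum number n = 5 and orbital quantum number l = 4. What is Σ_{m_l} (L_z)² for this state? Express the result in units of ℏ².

Σ(L_z)² = 60 ℏ²

m_l ∈ {-4, -3, -2, -1, 0, 1, 2, 3, 4}.
Σ m_l² = 2·(1 + 4 + 9 + 16) = 60.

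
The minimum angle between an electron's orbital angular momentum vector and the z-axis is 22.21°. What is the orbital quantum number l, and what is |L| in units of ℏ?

l = 6, |L| = √42 ℏ ≈ 6.481ℏ

cos θ_min = l/√(l(l+1)) = √(l/(l+1)), so l/(l+1) = cos²(22.21°) = 0.8571.
l = cos²θ/sin²θ ≈ 6.
Then |L| = ℏ√(6·7) = √42 ℏ.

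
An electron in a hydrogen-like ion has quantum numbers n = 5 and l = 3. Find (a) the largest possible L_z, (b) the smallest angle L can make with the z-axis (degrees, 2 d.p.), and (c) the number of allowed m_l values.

L_z,max = lℏ = 3ℏ.
cos θ_min = 3/√12, so θ_min ≈ 30.00°.
There are 2l+1 = 7 values of m_l.

L_z,max = 3ℏ; θ_min ≈ 30.00°; 7 values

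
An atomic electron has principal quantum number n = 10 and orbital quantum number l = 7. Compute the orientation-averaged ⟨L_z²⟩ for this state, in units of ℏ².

⟨L_z²⟩ = 18.67 ℏ²

m_l ∈ {-7, -6, -5, -4, -3, -2, -1, 0, 1, 2, 3, 4, 5, 6, 7}.
⟨L_z²⟩ = ℏ²·(Σ m_l²)/(2l+1) = ℏ²·280/15 = 18.67ℏ².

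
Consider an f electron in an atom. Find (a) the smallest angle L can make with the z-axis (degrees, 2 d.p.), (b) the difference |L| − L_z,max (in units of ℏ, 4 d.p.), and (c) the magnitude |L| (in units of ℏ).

θ_min ≈ 30.00°; |L|−L_z,max ≈ 0.4641ℏ; |L| = 2√3 ℏ ≈ 3.464ℏ

F corresponds to l = 3.
cos θ_min = 3/√12, so θ_min ≈ 30.00°.
|L| − L_z,max = (2√3 − 3)ℏ ≈ 0.4641ℏ.
|L| = ℏ√(3·4) = 2√3 ℏ ≈ 3.464ℏ.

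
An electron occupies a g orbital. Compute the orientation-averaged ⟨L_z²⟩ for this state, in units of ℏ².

The letter g corresponds to l = 4.
The allowed m_l values are -4, -3, -2, -1, 0, 1, 2, 3, 4.
⟨L_z²⟩ = ℏ²·l(l+1)/3 = 6.667ℏ².

⟨L_z²⟩ = 6.667 ℏ²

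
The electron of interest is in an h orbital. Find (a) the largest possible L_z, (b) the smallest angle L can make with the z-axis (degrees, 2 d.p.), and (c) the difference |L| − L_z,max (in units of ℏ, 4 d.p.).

L_z,max = 5ℏ; θ_min ≈ 24.09°; |L|−L_z,max ≈ 0.4772ℏ

The letter h corresponds to l = 5.
L_z,max = lℏ = 5ℏ.
cos θ_min = 5/√30, so θ_min ≈ 24.09°.
|L| − L_z,max = (√30 − 5)ℏ ≈ 0.4772ℏ.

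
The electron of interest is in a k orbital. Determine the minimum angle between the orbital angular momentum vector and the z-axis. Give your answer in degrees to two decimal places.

A k state has l = 7.
|L| = √(l(l+1)) ℏ = 2√14 ℏ.
The smallest angle corresponds to the largest L_z, i.e. m_l = l = 7, giving L_z = 7ℏ.
cos θ_min = 7/√56, so θ_min ≈ 20.70°.

θ_min ≈ 20.70°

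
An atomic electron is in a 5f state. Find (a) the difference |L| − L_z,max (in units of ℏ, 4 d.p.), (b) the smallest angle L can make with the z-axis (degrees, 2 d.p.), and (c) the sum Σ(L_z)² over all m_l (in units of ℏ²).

|L|−L_z,max ≈ 0.4641ℏ; θ_min ≈ 30.00°; Σ(L_z)² = 28 ℏ²

5f means n = 5, l = 3.
|L| − L_z,max = (2√3 − 3)ℏ ≈ 0.4641ℏ.
cos θ_min = 3/√12, so θ_min ≈ 30.00°.
Σ m_l² = 28, so Σ(L_z)² = 28 ℏ².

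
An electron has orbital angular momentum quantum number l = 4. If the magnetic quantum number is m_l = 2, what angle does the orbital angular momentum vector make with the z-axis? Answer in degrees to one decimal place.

θ ≈ 63.4°

|L| = ℏ√(l(l+1)) = 2√5 ℏ.
L_z = m_l ℏ = 2ℏ.
cos θ = L_z/|L| = 2/√20, so θ ≈ 63.4°.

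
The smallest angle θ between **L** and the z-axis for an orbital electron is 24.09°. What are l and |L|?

cos²θ_min = l/(l+1) = 0.8334.
Thus l = 0.8334/(1 − 0.8334) ≈ 5.
Then |L| = ℏ√(5·6) = √30 ℏ.

l = 5, |L| = √30 ℏ ≈ 5.477ℏ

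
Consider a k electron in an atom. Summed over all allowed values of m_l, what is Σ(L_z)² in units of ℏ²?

Σ(L_z)² = 280 ℏ²

For a k orbital, l = 7.
The allowed m_l values are -7, -6, -5, -4, -3, -2, -1, 0, 1, 2, 3, 4, 5, 6, 7.
Σ m_l² = 2·(1 + 4 + 9 + 16 + 25 + 36 + 49) = 280.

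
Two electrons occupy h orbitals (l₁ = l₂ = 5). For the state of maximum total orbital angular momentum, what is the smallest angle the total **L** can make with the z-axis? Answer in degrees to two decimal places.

By the triangle rule, |l₁ − l₂| ≤ L ≤ l₁ + l₂.
L ∈ {0, 1, 2, 3, 4, 5, 6, 7, 8, 9, 10}.
The maximum is L = 10, with |L_tot| = ℏ√(10·11) = √110 ℏ.
The minimum angle with z is arccos(10/√110) ≈ 17.55°.

θ_min ≈ 17.55°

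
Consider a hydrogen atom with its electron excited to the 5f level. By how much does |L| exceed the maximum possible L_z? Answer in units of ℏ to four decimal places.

The 5f level has l = 3.
|L| = 2√3 ℏ ≈ 3.4641ℏ, while L_z,max = lℏ = 3ℏ.
The difference is (2√3 − 3)ℏ ≈ 0.4641ℏ.

|L| − L_z,max ≈ 0.4641ℏ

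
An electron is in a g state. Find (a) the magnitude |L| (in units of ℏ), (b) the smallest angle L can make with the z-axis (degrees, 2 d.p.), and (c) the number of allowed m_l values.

The letter g corresponds to l = 4.
|L| = ℏ√(4·5) = 2√5 ℏ ≈ 4.472ℏ.
cos θ_min = 4/√20, so θ_min ≈ 26.57°.
There are 2l+1 = 9 values of m_l.

|L| = 2√5 ℏ ≈ 4.472ℏ; θ_min ≈ 26.57°; 9 values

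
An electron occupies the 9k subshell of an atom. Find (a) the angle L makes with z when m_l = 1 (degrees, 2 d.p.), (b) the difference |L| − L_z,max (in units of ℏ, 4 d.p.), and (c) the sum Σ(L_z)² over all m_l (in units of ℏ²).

θ(m_l=1) ≈ 82.32°; |L|−L_z,max ≈ 0.4833ℏ; Σ(L_z)² = 280 ℏ²

For 9k, l = 7.
For m_l = 1: cos θ = 1/√56, θ ≈ 82.32°.
|L| − L_z,max = (2√14 − 7)ℏ ≈ 0.4833ℏ.
Σ m_l² = 280, so Σ(L_z)² = 280 ℏ².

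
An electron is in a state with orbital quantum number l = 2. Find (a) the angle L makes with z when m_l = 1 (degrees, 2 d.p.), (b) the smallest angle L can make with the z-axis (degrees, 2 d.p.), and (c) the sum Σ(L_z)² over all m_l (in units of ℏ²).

For m_l = 1: cos θ = 1/√6, θ ≈ 65.91°.
cos θ_min = 2/√6, so θ_min ≈ 35.26°.
Σ m_l² = 10, so Σ(L_z)² = 10 ℏ².

θ(m_l=1) ≈ 65.91°; θ_min ≈ 35.26°; Σ(L_z)² = 10 ℏ²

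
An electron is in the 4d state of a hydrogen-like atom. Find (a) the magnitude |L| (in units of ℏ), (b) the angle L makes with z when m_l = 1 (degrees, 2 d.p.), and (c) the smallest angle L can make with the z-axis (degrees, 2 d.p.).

For 4d, l = 2.
|L| = ℏ√(2·3) = √6 ℏ ≈ 2.449ℏ.
For m_l = 1: cos θ = 1/√6, θ ≈ 65.91°.
cos θ_min = 2/√6, so θ_min ≈ 35.26°.

|L| = √6 ℏ ≈ 2.449ℏ; θ(m_l=1) ≈ 65.91°; θ_min ≈ 35.26°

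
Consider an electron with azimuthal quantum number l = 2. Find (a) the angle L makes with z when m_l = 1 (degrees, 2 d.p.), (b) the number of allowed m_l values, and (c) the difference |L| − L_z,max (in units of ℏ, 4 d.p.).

For m_l = 1: cos θ = 1/√6, θ ≈ 65.91°.
There are 2l+1 = 5 values of m_l.
|L| − L_z,max = (√6 − 2)ℏ ≈ 0.4495ℏ.

θ(m_l=1) ≈ 65.91°; 5 values; |L|−L_z,max ≈ 0.4495ℏ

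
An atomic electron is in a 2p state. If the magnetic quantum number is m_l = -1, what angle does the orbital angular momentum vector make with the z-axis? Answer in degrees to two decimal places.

For 2p, l = 1.
|L| = ℏ√(l(l+1)) = √2 ℏ.
L_z = m_l ℏ = −1ℏ.
cos θ = L_z/|L| = -1/√2, so θ ≈ 135.00°.

θ ≈ 135.00°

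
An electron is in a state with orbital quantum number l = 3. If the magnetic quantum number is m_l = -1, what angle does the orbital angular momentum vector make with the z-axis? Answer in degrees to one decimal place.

θ ≈ 106.8°

|L|² = l(l+1)ℏ² = 12ℏ², so |L| = 2√3 ℏ.
L_z = m_l ℏ = −1ℏ.
cos θ = L_z/|L| = -1/√12, so θ ≈ 106.8°.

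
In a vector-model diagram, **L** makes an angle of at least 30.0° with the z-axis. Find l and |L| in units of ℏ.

l = 3, |L| = 2√3 ℏ ≈ 3.464ℏ

At minimum angle, m_l = l, so cos θ = l/√(l(l+1)); cos²θ = l/(l+1) = 0.7500.
l = cos²θ/sin²θ ≈ 3.
Then |L| = ℏ√(3·4) = 2√3 ℏ.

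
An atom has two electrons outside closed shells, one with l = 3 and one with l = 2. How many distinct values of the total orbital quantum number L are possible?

L runs from |3 − 2| = 1 to 3 + 2 = 5.
Allowed values: L = 1, 2, 3, 4, 5.
That is 5 values.

5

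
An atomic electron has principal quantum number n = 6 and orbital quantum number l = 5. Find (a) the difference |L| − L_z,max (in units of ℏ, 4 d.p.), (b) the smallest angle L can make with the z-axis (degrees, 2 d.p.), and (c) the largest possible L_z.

|L|−L_z,max ≈ 0.4772ℏ; θ_min ≈ 24.09°; L_z,max = 5ℏ

|L| − L_z,max = (√30 − 5)ℏ ≈ 0.4772ℏ.
cos θ_min = 5/√30, so θ_min ≈ 24.09°.
L_z,max = lℏ = 5ℏ.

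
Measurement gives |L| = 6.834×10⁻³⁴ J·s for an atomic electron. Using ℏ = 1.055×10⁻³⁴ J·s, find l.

Dividing by ℏ: |L|/ℏ ≈ 6.478.
Set l(l+1) = 41.96; the integer solution is l = 6.

l = 6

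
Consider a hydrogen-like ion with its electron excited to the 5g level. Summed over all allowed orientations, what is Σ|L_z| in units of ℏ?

Σ|L_z| = 20 ℏ

The 5g level has l = 4.
m_l ∈ {-4, -3, -2, -1, 0, 1, 2, 3, 4}.
Σ|m_l| = l(l+1) = 20.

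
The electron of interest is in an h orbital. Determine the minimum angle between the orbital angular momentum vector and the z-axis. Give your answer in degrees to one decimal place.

θ_min ≈ 24.1°

H corresponds to l = 5.
|L| = ℏ√(l(l+1)) = √30 ℏ.
The smallest angle corresponds to the largest L_z, i.e. m_l = l = 5, giving L_z = 5ℏ.
cos θ_min = 5/√30, so θ_min ≈ 24.1°.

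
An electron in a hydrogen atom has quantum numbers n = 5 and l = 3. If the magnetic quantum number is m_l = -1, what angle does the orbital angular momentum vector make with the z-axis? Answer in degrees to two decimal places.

|L| = √(l(l+1)) ℏ = 2√3 ℏ.
L_z = m_l ℏ = −1ℏ.
cos θ = L_z/|L| = -1/√12, so θ ≈ 106.78°.

θ ≈ 106.78°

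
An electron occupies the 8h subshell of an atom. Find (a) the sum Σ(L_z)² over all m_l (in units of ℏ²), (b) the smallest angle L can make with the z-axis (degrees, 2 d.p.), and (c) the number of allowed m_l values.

The 8h subshell has l = 5.
Σ m_l² = 110, so Σ(L_z)² = 110 ℏ².
cos θ_min = 5/√30, so θ_min ≈ 24.09°.
There are 2l+1 = 11 values of m_l.

Σ(L_z)² = 110 ℏ²; θ_min ≈ 24.09°; 11 values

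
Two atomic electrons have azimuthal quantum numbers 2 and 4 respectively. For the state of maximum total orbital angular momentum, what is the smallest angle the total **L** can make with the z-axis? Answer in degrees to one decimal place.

Angular momentum addition gives L = |l₁ − l₂|, …, l₁ + l₂.
Allowed values: L = 2, 3, 4, 5, 6.
The maximum is L = 6, with |L_tot| = ℏ√(6·7) = √42 ℏ.
The minimum angle with z is arccos(6/√42) ≈ 22.2°.

θ_min ≈ 22.2°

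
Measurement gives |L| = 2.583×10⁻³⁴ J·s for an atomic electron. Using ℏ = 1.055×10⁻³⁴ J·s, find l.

In units of ℏ, |L| ≈ 2.448.
(|L|/ℏ)² = l(l+1) ≈ 5.99 ⇒ l = 2.

l = 2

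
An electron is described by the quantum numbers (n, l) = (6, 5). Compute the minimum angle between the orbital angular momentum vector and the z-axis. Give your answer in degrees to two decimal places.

θ_min ≈ 24.09°

|L| = ℏ√(l(l+1)) = √30 ℏ.
The smallest angle corresponds to the largest L_z, i.e. m_l = l = 5, giving L_z = 5ℏ.
cos θ_min = 5/√30, so θ_min ≈ 24.09°.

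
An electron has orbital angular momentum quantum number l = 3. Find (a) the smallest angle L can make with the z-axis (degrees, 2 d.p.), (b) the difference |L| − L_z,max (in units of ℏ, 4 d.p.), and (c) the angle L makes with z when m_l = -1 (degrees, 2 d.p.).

cos θ_min = 3/√12, so θ_min ≈ 30.00°.
|L| − L_z,max = (2√3 − 3)ℏ ≈ 0.4641ℏ.
For m_l = -1: cos θ = -1/√12, θ ≈ 106.78°.

θ_min ≈ 30.00°; |L|−L_z,max ≈ 0.4641ℏ; θ(m_l=-1) ≈ 106.78°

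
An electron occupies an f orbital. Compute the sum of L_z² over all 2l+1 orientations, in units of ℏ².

An f state has l = 3.
The allowed m_l values are -3, -2, -1, 0, 1, 2, 3.
Σ m_l² = l(l+1)(2l+1)/3 = 3·4·7/3 = 28.

Σ(L_z)² = 28 ℏ²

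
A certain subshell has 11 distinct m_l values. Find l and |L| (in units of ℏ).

2l + 1 = 11 ⇒ l = 5.
|L| = ℏ√(l(l+1)) = ℏ√(5·6) = √30 ℏ.

l = 5, |L| = √30 ℏ ≈ 5.477ℏ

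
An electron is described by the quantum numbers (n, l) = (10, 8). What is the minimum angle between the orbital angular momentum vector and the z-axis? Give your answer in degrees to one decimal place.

θ_min ≈ 19.5°

|L| = ℏ√(l(l+1)) = 6√2 ℏ.
The smallest angle corresponds to the largest L_z, i.e. m_l = l = 8, giving L_z = 8ℏ.
cos θ_min = 8/√72, so θ_min ≈ 19.5°.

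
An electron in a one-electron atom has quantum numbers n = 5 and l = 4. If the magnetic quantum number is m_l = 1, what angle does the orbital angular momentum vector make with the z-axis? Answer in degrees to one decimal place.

|L| = √(l(l+1)) ℏ = 2√5 ℏ.
L_z = m_l ℏ = 1ℏ.
cos θ = L_z/|L| = 1/√20, so θ ≈ 77.1°.

θ ≈ 77.1°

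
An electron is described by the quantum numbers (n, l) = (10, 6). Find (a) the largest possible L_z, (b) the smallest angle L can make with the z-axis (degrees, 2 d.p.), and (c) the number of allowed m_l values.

L_z,max = 6ℏ; θ_min ≈ 22.21°; 13 values

L_z,max = lℏ = 6ℏ.
cos θ_min = 6/√42, so θ_min ≈ 22.21°.
There are 2l+1 = 13 values of m_l.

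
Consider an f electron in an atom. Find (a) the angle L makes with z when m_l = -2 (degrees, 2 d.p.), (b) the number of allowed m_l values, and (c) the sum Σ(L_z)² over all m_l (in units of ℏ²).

An f state has l = 3.
For m_l = -2: cos θ = -2/√12, θ ≈ 125.26°.
There are 2l+1 = 7 values of m_l.
Σ m_l² = 28, so Σ(L_z)² = 28 ℏ².

θ(m_l=-2) ≈ 125.26°; 7 values; Σ(L_z)² = 28 ℏ²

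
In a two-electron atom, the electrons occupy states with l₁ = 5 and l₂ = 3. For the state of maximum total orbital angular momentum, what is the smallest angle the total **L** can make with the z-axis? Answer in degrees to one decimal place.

By the triangle rule, |l₁ − l₂| ≤ L ≤ l₁ + l₂.
So L can be 2, 3, 4, 5, 6, 7, 8.
The maximum is L = 8, with |L_tot| = ℏ√(8·9) = 6√2 ℏ.
The minimum angle with z is arccos(8/√72) ≈ 19.5°.

θ_min ≈ 19.5°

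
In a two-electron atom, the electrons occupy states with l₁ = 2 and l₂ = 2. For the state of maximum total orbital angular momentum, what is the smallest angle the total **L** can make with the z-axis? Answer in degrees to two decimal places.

θ_min ≈ 26.57°

The total orbital quantum number L ranges from |l₁ − l₂| to l₁ + l₂ in integer steps.
L ∈ {0, 1, 2, 3, 4}.
The maximum is L = 4, with |L_tot| = ℏ√(4·5) = 2√5 ℏ.
The minimum angle with z is arccos(4/√20) ≈ 26.57°.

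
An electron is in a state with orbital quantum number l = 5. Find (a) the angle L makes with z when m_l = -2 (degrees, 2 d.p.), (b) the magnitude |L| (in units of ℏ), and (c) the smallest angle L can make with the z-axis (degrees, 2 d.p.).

θ(m_l=-2) ≈ 111.42°; |L| = √30 ℏ ≈ 5.477ℏ; θ_min ≈ 24.09°

For m_l = -2: cos θ = -2/√30, θ ≈ 111.42°.
|L| = ℏ√(5·6) = √30 ℏ ≈ 5.477ℏ.
cos θ_min = 5/√30, so θ_min ≈ 24.09°.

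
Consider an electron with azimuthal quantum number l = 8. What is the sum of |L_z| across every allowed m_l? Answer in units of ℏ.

m_l runs from −8 to 8, i.e. {-8, -7, -6, -5, -4, -3, -2, -1, 0, 1, 2, 3, 4, 5, 6, 7, 8}.
Σ|m_l| = l(l+1) = 72.

Σ|L_z| = 72 ℏ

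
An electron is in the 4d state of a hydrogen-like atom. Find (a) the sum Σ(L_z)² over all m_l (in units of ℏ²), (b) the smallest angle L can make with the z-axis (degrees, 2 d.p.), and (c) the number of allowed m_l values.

4d means n = 4, l = 2.
Σ m_l² = 10, so Σ(L_z)² = 10 ℏ².
cos θ_min = 2/√6, so θ_min ≈ 35.26°.
There are 2l+1 = 5 values of m_l.

Σ(L_z)² = 10 ℏ²; θ_min ≈ 35.26°; 5 values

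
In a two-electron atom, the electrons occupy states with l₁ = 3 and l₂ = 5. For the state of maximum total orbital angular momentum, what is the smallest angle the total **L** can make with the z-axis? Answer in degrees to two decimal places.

θ_min ≈ 19.47°

L runs from |3 − 5| = 2 to 3 + 5 = 8.
So L can be 2, 3, 4, 5, 6, 7, 8.
The maximum is L = 8, with |L_tot| = ℏ√(8·9) = 6√2 ℏ.
The minimum angle with z is arccos(8/√72) ≈ 19.47°.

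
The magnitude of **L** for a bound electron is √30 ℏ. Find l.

l = 5

|L| = ℏ√(l(l+1)), so l(l+1) = 30.
Solving: l = 5.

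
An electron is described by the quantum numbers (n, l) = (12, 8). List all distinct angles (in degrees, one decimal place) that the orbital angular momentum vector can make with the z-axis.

|L|² = l(l+1)ℏ² = 72ℏ², so |L| = 6√2 ℏ.
cos θ = m_l/√72 for each m_l ∈ {-8, -7, -6, -5, -4, -3, -2, -1, 0, 1, 2, 3, 4, 5, 6, 7, 8}.

θ ∈ {19.5°, 34.4°, 45.0°, 53.9°, 61.9°, 69.3°, 76.4°, 83.2°, 90.0°, 96.8°, 103.6°, 110.7°, 118.1°, 126.1°, 135.0°, 145.6°, 160.5°}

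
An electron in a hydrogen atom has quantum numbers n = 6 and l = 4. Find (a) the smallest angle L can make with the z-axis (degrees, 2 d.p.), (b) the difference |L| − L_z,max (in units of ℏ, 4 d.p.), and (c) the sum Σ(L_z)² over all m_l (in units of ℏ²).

θ_min ≈ 26.57°; |L|−L_z,max ≈ 0.4721ℏ; Σ(L_z)² = 60 ℏ²

cos θ_min = 4/√20, so θ_min ≈ 26.57°.
|L| − L_z,max = (2√5 − 4)ℏ ≈ 0.4721ℏ.
Σ m_l² = 60, so Σ(L_z)² = 60 ℏ².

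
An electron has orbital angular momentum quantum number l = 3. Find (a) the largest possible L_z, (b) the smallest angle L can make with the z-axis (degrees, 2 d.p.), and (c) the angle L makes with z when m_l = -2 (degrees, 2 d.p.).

L_z,max = 3ℏ; θ_min ≈ 30.00°; θ(m_l=-2) ≈ 125.26°

L_z,max = lℏ = 3ℏ.
cos θ_min = 3/√12, so θ_min ≈ 30.00°.
For m_l = -2: cos θ = -2/√12, θ ≈ 125.26°.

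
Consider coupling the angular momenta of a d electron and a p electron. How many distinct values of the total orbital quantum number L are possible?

3

The total orbital quantum number L ranges from |l₁ − l₂| to l₁ + l₂ in integer steps.
So L can be 1, 2, 3.
That is 3 values.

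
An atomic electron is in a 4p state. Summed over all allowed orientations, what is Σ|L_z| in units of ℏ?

4p means n = 4, l = 1.
m_l runs from −1 to 1, i.e. {-1, 0, 1}.
Σ|m_l| = l(l+1) = 2.

Σ|L_z| = 2 ℏ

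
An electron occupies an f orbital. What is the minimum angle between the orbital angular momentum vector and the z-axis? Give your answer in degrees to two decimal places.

For an f orbital, l = 3.
|L| = ℏ√(l(l+1)) = 2√3 ℏ.
The smallest angle corresponds to the largest L_z, i.e. m_l = l = 3, giving L_z = 3ℏ.
cos θ_min = 3/√12, so θ_min ≈ 30.00°.

θ_min ≈ 30.00°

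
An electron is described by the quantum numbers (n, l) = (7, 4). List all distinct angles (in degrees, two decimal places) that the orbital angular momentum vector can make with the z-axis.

|L| = ℏ√(l(l+1)) = 2√5 ℏ.
cos θ = m_l/√20 for each m_l ∈ {-4, -3, -2, -1, 0, 1, 2, 3, 4}.

θ ∈ {26.57°, 47.87°, 63.43°, 77.08°, 90.00°, 102.92°, 116.57°, 132.13°, 153.43°}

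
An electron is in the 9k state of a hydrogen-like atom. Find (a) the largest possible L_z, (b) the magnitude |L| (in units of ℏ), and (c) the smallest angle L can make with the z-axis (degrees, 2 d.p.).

L_z,max = 7ℏ; |L| = 2√14 ℏ ≈ 7.483ℏ; θ_min ≈ 20.70°

For 9k, l = 7.
L_z,max = lℏ = 7ℏ.
|L| = ℏ√(7·8) = 2√14 ℏ ≈ 7.483ℏ.
cos θ_min = 7/√56, so θ_min ≈ 20.70°.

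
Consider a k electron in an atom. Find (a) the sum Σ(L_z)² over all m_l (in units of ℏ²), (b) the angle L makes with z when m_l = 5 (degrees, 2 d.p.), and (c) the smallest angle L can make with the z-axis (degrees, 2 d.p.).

For a k orbital, l = 7.
Σ m_l² = 280, so Σ(L_z)² = 280 ℏ².
For m_l = 5: cos θ = 5/√56, θ ≈ 48.08°.
cos θ_min = 7/√56, so θ_min ≈ 20.70°.

Σ(L_z)² = 280 ℏ²; θ(m_l=5) ≈ 48.08°; θ_min ≈ 20.70°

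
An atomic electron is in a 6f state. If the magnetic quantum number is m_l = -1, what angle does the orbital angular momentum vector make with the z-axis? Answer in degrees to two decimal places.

θ ≈ 106.78°

The 6f subshell has l = 3.
|L|² = l(l+1)ℏ² = 12ℏ², so |L| = 2√3 ℏ.
L_z = m_l ℏ = −1ℏ.
cos θ = L_z/|L| = -1/√12, so θ ≈ 106.78°.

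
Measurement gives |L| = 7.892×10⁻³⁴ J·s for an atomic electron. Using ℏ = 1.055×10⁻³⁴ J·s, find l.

|L|/ℏ = (7.892×10⁻³⁴)/(1.055×10⁻³⁴) ≈ 7.481.
(|L|/ℏ)² = l(l+1) ≈ 55.96 ⇒ l = 7.

l = 7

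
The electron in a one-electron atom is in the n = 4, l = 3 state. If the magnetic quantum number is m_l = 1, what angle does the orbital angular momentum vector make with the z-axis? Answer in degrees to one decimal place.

θ ≈ 73.2°

|L|² = l(l+1)ℏ² = 12ℏ², so |L| = 2√3 ℏ.
L_z = m_l ℏ = 1ℏ.
cos θ = L_z/|L| = 1/√12, so θ ≈ 73.2°.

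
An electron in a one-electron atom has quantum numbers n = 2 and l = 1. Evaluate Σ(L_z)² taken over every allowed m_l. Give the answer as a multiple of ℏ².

Σ(L_z)² = 2 ℏ²

The allowed m_l values are -1, 0, 1.
Σ m_l² = 2·(1) = 2.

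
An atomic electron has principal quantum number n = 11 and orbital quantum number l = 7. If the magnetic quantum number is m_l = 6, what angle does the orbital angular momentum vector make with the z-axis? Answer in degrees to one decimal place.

|L| = √(l(l+1)) ℏ = 2√14 ℏ.
L_z = m_l ℏ = 6ℏ.
cos θ = L_z/|L| = 6/√56, so θ ≈ 36.7°.

θ ≈ 36.7°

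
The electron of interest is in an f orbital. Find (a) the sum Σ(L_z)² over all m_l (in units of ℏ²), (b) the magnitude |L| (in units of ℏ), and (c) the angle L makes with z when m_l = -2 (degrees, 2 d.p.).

For an f orbital, l = 3.
Σ m_l² = 28, so Σ(L_z)² = 28 ℏ².
|L| = ℏ√(3·4) = 2√3 ℏ ≈ 3.464ℏ.
For m_l = -2: cos θ = -2/√12, θ ≈ 125.26°.

Σ(L_z)² = 28 ℏ²; |L| = 2√3 ℏ ≈ 3.464ℏ; θ(m_l=-2) ≈ 125.26°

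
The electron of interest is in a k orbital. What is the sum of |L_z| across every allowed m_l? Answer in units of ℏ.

A k state has l = 7.
The allowed m_l values are -7, -6, -5, -4, -3, -2, -1, 0, 1, 2, 3, 4, 5, 6, 7.
Σ|m_l| = 2·7(7+1)/2 = 56.

Σ|L_z| = 56 ℏ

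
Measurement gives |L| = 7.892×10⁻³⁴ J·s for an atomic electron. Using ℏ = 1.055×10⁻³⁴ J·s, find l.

In units of ℏ, |L| ≈ 7.481.
(|L|/ℏ)² = l(l+1) ≈ 55.96 ⇒ l = 7.

l = 7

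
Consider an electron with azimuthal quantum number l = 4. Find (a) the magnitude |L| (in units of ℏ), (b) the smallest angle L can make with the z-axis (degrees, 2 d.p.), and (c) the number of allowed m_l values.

|L| = 2√5 ℏ ≈ 4.472ℏ; θ_min ≈ 26.57°; 9 values

|L| = ℏ√(4·5) = 2√5 ℏ ≈ 4.472ℏ.
cos θ_min = 4/√20, so θ_min ≈ 26.57°.
There are 2l+1 = 9 values of m_l.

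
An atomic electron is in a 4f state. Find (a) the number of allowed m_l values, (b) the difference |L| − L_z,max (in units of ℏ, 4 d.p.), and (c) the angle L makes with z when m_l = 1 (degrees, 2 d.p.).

4f means n = 4, l = 3.
There are 2l+1 = 7 values of m_l.
|L| − L_z,max = (2√3 − 3)ℏ ≈ 0.4641ℏ.
For m_l = 1: cos θ = 1/√12, θ ≈ 73.22°.

7 values; |L|−L_z,max ≈ 0.4641ℏ; θ(m_l=1) ≈ 73.22°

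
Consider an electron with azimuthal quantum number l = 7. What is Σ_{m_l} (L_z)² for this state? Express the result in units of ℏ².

Σ(L_z)² = 280 ℏ²

m_l ∈ {-7, -6, -5, -4, -3, -2, -1, 0, 1, 2, 3, 4, 5, 6, 7}.
Σ m_l² = 2·(1 + 4 + 9 + 16 + 25 + 36 + 49) = 280.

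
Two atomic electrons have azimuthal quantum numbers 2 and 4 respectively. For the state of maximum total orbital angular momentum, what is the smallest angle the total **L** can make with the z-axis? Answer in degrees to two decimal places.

By the triangle rule, |l₁ − l₂| ≤ L ≤ l₁ + l₂.
L ∈ {2, 3, 4, 5, 6}.
The maximum is L = 6, with |L_tot| = ℏ√(6·7) = √42 ℏ.
The minimum angle with z is arccos(6/√42) ≈ 22.21°.

θ_min ≈ 22.21°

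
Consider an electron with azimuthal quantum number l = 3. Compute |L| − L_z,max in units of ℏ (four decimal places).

|L| − L_z,max ≈ 0.4641ℏ

|L| = 2√3 ℏ ≈ 3.4641ℏ, while L_z,max = lℏ = 3ℏ.
The difference is (2√3 − 3)ℏ ≈ 0.4641ℏ.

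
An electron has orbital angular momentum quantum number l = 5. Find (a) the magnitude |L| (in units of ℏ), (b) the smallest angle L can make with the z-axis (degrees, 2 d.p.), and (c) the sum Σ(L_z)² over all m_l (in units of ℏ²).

|L| = √30 ℏ ≈ 5.477ℏ; θ_min ≈ 24.09°; Σ(L_z)² = 110 ℏ²

|L| = ℏ√(5·6) = √30 ℏ ≈ 5.477ℏ.
cos θ_min = 5/√30, so θ_min ≈ 24.09°.
Σ m_l² = 110, so Σ(L_z)² = 110 ℏ².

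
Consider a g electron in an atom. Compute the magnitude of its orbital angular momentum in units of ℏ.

G corresponds to l = 4.
|L| = ℏ√(l(l+1)) = ℏ√(4·5) = 2√5 ℏ

|L| = 2√5 ℏ ≈ 4.472ℏ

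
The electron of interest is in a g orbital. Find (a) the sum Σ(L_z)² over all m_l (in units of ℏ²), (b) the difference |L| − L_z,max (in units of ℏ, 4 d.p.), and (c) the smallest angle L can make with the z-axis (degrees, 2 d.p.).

The letter g corresponds to l = 4.
Σ m_l² = 60, so Σ(L_z)² = 60 ℏ².
|L| − L_z,max = (2√5 − 4)ℏ ≈ 0.4721ℏ.
cos θ_min = 4/√20, so θ_min ≈ 26.57°.

Σ(L_z)² = 60 ℏ²; |L|−L_z,max ≈ 0.4721ℏ; θ_min ≈ 26.57°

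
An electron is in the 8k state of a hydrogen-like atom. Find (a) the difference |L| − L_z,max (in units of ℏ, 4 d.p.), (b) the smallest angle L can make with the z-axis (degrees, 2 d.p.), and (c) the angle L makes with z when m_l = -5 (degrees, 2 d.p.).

The 8k subshell has l = 7.
|L| − L_z,max = (2√14 − 7)ℏ ≈ 0.4833ℏ.
cos θ_min = 7/√56, so θ_min ≈ 20.70°.
For m_l = -5: cos θ = -5/√56, θ ≈ 131.92°.

|L|−L_z,max ≈ 0.4833ℏ; θ_min ≈ 20.70°; θ(m_l=-5) ≈ 131.92°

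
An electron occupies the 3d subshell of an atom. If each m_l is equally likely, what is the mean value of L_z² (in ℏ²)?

⟨L_z²⟩ = 2 ℏ²

For 3d, l = 2.
The allowed m_l values are -2, -1, 0, 1, 2.
⟨L_z²⟩ = ℏ²·(Σ m_l²)/(2l+1) = ℏ²·10/5 = 2ℏ².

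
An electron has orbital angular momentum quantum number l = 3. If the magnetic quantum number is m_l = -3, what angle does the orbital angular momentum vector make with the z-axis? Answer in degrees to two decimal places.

|L|² = l(l+1)ℏ² = 12ℏ², so |L| = 2√3 ℏ.
L_z = m_l ℏ = −3ℏ.
cos θ = L_z/|L| = -3/√12, so θ ≈ 150.00°.

θ ≈ 150.00°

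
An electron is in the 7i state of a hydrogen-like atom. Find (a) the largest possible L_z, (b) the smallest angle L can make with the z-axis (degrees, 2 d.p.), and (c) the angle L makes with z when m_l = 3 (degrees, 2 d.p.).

7i means n = 7, l = 6.
L_z,max = lℏ = 6ℏ.
cos θ_min = 6/√42, so θ_min ≈ 22.21°.
For m_l = 3: cos θ = 3/√42, θ ≈ 62.42°.

L_z,max = 6ℏ; θ_min ≈ 22.21°; θ(m_l=3) ≈ 62.42°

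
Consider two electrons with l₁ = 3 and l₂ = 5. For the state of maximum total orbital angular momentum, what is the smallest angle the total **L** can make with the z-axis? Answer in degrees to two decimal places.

Angular momentum addition gives L = |l₁ − l₂|, …, l₁ + l₂.
Allowed values: L = 2, 3, 4, 5, 6, 7, 8.
The maximum is L = 8, with |L_tot| = ℏ√(8·9) = 6√2 ℏ.
The minimum angle with z is arccos(8/√72) ≈ 19.47°.

θ_min ≈ 19.47°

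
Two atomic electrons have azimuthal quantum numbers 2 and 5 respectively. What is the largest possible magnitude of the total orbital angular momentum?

|L_tot|_max = 2√14 ℏ ≈ 7.483ℏ

Angular momentum addition gives L = |l₁ − l₂|, …, l₁ + l₂.
Allowed values: L = 3, 4, 5, 6, 7.
The largest magnitude corresponds to L = 7: |L_tot| = ℏ√(7·8) = 2√14 ℏ.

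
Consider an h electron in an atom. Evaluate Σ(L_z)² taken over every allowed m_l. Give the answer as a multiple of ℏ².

An h state has l = 5.
The allowed m_l values are -5, -4, -3, -2, -1, 0, 1, 2, 3, 4, 5.
Summing m² from −5 to 5: Σ m_l² = 110.

Σ(L_z)² = 110 ℏ²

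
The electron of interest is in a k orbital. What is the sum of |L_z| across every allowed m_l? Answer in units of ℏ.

K corresponds to l = 7.
The allowed m_l values are -7, -6, -5, -4, -3, -2, -1, 0, 1, 2, 3, 4, 5, 6, 7.
Σ|m_l| = l(l+1) = 56.

Σ|L_z| = 56 ℏ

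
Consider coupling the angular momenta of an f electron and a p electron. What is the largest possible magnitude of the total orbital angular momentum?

L runs from |3 − 1| = 2 to 3 + 1 = 4.
So L can be 2, 3, 4.
The largest magnitude corresponds to L = 4: |L_tot| = ℏ√(4·5) = 2√5 ℏ.

|L_tot|_max = 2√5 ℏ ≈ 4.472ℏ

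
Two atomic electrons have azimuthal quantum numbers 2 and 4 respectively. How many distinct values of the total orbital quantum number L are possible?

Angular momentum addition gives L = |l₁ − l₂|, …, l₁ + l₂.
L ∈ {2, 3, 4, 5, 6}.
That is 5 values.

5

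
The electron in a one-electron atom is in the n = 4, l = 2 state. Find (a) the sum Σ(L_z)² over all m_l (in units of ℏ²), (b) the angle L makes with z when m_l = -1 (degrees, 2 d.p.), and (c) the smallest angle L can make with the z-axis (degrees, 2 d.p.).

Σ m_l² = 10, so Σ(L_z)² = 10 ℏ².
For m_l = -1: cos θ = -1/√6, θ ≈ 114.09°.
cos θ_min = 2/√6, so θ_min ≈ 35.26°.

Σ(L_z)² = 10 ℏ²; θ(m_l=-1) ≈ 114.09°; θ_min ≈ 35.26°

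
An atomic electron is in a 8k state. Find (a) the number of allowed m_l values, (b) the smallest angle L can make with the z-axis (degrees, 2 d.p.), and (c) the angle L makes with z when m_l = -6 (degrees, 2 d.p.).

15 values; θ_min ≈ 20.70°; θ(m_l=-6) ≈ 143.30°

The 8k subshell has l = 7.
There are 2l+1 = 15 values of m_l.
cos θ_min = 7/√56, so θ_min ≈ 20.70°.
For m_l = -6: cos θ = -6/√56, θ ≈ 143.30°.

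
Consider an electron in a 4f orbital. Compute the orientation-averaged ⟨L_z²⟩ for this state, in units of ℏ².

⟨L_z²⟩ = 4 ℏ²

4f means n = 4, l = 3.
m_l runs from −3 to 3, i.e. {-3, -2, -1, 0, 1, 2, 3}.
⟨L_z²⟩ = ℏ²·l(l+1)/3 = 4ℏ².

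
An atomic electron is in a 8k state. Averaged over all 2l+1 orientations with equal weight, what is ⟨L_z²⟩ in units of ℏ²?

For 8k, l = 7.
m_l runs from −7 to 7, i.e. {-7, -6, -5, -4, -3, -2, -1, 0, 1, 2, 3, 4, 5, 6, 7}.
Average of L_z² over 15 states: 280/15 ℏ² = 18.67 ℏ².

⟨L_z²⟩ = 18.67 ℏ²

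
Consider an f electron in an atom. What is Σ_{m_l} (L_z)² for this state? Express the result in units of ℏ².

Σ(L_z)² = 28 ℏ²

The letter f corresponds to l = 3.
The allowed m_l values are -3, -2, -1, 0, 1, 2, 3.
Summing m² from −3 to 3: Σ m_l² = 28.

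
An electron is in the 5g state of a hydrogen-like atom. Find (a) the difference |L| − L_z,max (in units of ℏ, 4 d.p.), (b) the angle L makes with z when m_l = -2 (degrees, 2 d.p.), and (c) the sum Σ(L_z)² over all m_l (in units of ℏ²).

|L|−L_z,max ≈ 0.4721ℏ; θ(m_l=-2) ≈ 116.57°; Σ(L_z)² = 60 ℏ²

5g means n = 5, l = 4.
|L| − L_z,max = (2√5 − 4)ℏ ≈ 0.4721ℏ.
For m_l = -2: cos θ = -2/√20, θ ≈ 116.57°.
Σ m_l² = 60, so Σ(L_z)² = 60 ℏ².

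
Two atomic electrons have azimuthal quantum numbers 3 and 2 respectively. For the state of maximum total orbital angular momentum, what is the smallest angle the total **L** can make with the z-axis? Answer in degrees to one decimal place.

θ_min ≈ 24.1°

The total orbital quantum number L ranges from |l₁ − l₂| to l₁ + l₂ in integer steps.
Allowed values: L = 1, 2, 3, 4, 5.
The maximum is L = 5, with |L_tot| = ℏ√(5·6) = √30 ℏ.
The minimum angle with z is arccos(5/√30) ≈ 24.1°.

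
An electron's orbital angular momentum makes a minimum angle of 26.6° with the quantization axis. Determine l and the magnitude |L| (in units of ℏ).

l = 4, |L| = 2√5 ℏ ≈ 4.472ℏ

cos²θ_min = l/(l+1) = 0.7995.
Solving: l = 4.
Then |L| = ℏ√(4·5) = 2√5 ℏ.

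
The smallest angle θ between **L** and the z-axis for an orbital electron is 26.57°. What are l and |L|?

l = 4, |L| = 2√5 ℏ ≈ 4.472ℏ

At minimum angle, m_l = l, so cos θ = l/√(l(l+1)); cos²θ = l/(l+1) = 0.7999.
Thus l = 0.7999/(1 − 0.7999) ≈ 4.
Then |L| = ℏ√(4·5) = 2√5 ℏ.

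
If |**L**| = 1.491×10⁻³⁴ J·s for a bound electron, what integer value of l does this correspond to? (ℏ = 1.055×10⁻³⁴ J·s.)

l = 1

In units of ℏ, |L| ≈ 1.413.
(|L|/ℏ)² = l(l+1) ≈ 2.00 ⇒ l = 1.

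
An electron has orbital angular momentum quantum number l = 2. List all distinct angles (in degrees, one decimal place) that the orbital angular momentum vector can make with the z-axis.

|L| = ℏ√(l(l+1)) = √6 ℏ.
cos θ = m_l/√6 for each m_l ∈ {-2, -1, 0, 1, 2}.

θ ∈ {35.3°, 65.9°, 90.0°, 114.1°, 144.7°}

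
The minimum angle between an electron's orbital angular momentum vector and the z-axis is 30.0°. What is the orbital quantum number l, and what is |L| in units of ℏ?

cos θ_min = l/√(l(l+1)) = √(l/(l+1)), so l/(l+1) = cos²(30.0°) = 0.7500.
Solving: l = 3.
Then |L| = ℏ√(3·4) = 2√3 ℏ.

l = 3, |L| = 2√3 ℏ ≈ 3.464ℏ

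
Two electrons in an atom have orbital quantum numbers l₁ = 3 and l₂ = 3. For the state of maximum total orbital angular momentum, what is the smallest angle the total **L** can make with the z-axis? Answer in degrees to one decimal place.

Angular momentum addition gives L = |l₁ − l₂|, …, l₁ + l₂.
So L can be 0, 1, 2, 3, 4, 5, 6.
The maximum is L = 6, with |L_tot| = ℏ√(6·7) = √42 ℏ.
The minimum angle with z is arccos(6/√42) ≈ 22.2°.

θ_min ≈ 22.2°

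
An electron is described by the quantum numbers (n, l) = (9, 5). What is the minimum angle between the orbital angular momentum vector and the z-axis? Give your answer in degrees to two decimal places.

θ_min ≈ 24.09°

|L|² = l(l+1)ℏ² = 30ℏ², so |L| = √30 ℏ.
The smallest angle corresponds to the largest L_z, i.e. m_l = l = 5, giving L_z = 5ℏ.
cos θ_min = 5/√30, so θ_min ≈ 24.09°.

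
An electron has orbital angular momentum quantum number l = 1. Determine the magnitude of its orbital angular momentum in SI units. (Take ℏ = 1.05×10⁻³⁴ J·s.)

|L| = ℏ√(l(l+1)) = ℏ√(1·2) = √2 ℏ
Numerically, |L| = 1.414 × (1.05×10⁻³⁴ J·s) = 1.48×10⁻³⁴ J·s.

|L| = 1.48×10⁻³⁴ J·s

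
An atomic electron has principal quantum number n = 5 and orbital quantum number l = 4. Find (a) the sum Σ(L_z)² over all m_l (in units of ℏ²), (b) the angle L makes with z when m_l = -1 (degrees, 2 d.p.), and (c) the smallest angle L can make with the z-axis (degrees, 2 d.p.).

Σ m_l² = 60, so Σ(L_z)² = 60 ℏ².
For m_l = -1: cos θ = -1/√20, θ ≈ 102.92°.
cos θ_min = 4/√20, so θ_min ≈ 26.57°.

Σ(L_z)² = 60 ℏ²; θ(m_l=-1) ≈ 102.92°; θ_min ≈ 26.57°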